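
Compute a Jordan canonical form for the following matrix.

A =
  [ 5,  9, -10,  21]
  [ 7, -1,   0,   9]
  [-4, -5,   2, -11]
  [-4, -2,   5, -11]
J_3(-3) ⊕ J_1(4)

The characteristic polynomial is
  det(x·I − A) = x^4 + 5*x^3 - 9*x^2 - 81*x - 108 = (x - 4)*(x + 3)^3

Eigenvalues and multiplicities (the geometric multiplicity of λ is n − rank(A − λI), which equals the number of Jordan blocks for λ):
  λ = -3: algebraic multiplicity = 3, geometric multiplicity = 1
  λ = 4: algebraic multiplicity = 1, geometric multiplicity = 1

Determining the block sizes for each eigenvalue:
  λ = -3: one block (gm = 1), so the single block has size am = 3 → block sizes [3]
  λ = 4: one block (gm = 1), so the single block has size am = 1 → block sizes [1]

Assembling the blocks gives a Jordan form
J =
  [-3,  1,  0, 0]
  [ 0, -3,  1, 0]
  [ 0,  0, -3, 0]
  [ 0,  0,  0, 4]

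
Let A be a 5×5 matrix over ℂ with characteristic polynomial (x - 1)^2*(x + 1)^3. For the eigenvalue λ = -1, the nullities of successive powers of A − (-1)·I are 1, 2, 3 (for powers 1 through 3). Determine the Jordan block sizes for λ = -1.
Block sizes for λ = -1: [3]

From the dimensions of kernels of powers, the number of Jordan blocks of size at least j is d_j − d_{j−1} where d_j = dim ker(N^j) (with d_0 = 0). Computing the differences gives [1, 1, 1].
The number of blocks of size exactly k is (#blocks of size ≥ k) − (#blocks of size ≥ k + 1), so the partition is: 1 block(s) of size 3.
In nonincreasing order the block sizes are [3].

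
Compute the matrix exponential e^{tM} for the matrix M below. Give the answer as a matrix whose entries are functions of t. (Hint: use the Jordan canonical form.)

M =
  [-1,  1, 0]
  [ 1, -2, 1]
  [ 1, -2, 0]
e^{tM} =
  [t^2*exp(-t)/2 + exp(-t), -t^2*exp(-t)/2 + t*exp(-t), t^2*exp(-t)/2]
  [t*exp(-t), -t*exp(-t) + exp(-t), t*exp(-t)]
  [-t^2*exp(-t)/2 + t*exp(-t), t^2*exp(-t)/2 - 2*t*exp(-t), -t^2*exp(-t)/2 + t*exp(-t) + exp(-t)]

Strategy: write M = P · J · P⁻¹ where J is a Jordan canonical form, so e^{tM} = P · e^{tJ} · P⁻¹, and e^{tJ} can be computed block-by-block.

M has Jordan form
J =
  [-1,  1,  0]
  [ 0, -1,  1]
  [ 0,  0, -1]
(up to reordering of blocks).

Per-block formulas:
  For a 3×3 Jordan block J_3(-1): exp(t · J_3(-1)) = e^(-1t)·(I + t·N + (t^2/2)·N^2), where N is the 3×3 nilpotent shift.

After assembling e^{tJ} and conjugating by P, we get:

e^{tM} =
  [t^2*exp(-t)/2 + exp(-t), -t^2*exp(-t)/2 + t*exp(-t), t^2*exp(-t)/2]
  [t*exp(-t), -t*exp(-t) + exp(-t), t*exp(-t)]
  [-t^2*exp(-t)/2 + t*exp(-t), t^2*exp(-t)/2 - 2*t*exp(-t), -t^2*exp(-t)/2 + t*exp(-t) + exp(-t)]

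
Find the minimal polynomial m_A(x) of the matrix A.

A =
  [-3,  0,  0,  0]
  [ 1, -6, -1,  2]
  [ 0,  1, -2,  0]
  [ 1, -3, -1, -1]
x^3 + 9*x^2 + 27*x + 27

The characteristic polynomial is χ_A(x) = (x + 3)^4, so the eigenvalues are known. The minimal polynomial is
  m_A(x) = Π_λ (x − λ)^{k_λ}
where k_λ is the size of the *largest* Jordan block for λ (equivalently, the smallest k with (A − λI)^k v = 0 for every generalised eigenvector v of λ).

  λ = -3: largest Jordan block has size 3, contributing (x + 3)^3

So m_A(x) = (x + 3)^3 = x^3 + 9*x^2 + 27*x + 27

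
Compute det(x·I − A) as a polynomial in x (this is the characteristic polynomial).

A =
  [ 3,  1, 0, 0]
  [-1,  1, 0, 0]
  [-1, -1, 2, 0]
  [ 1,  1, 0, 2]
x^4 - 8*x^3 + 24*x^2 - 32*x + 16

Expanding det(x·I − A) (e.g. by cofactor expansion or by noting that A is similar to its Jordan form J, which has the same characteristic polynomial as A) gives
  χ_A(x) = x^4 - 8*x^3 + 24*x^2 - 32*x + 16
which factors as (x - 2)^4. The eigenvalues (with algebraic multiplicities) are λ = 2 with multiplicity 4.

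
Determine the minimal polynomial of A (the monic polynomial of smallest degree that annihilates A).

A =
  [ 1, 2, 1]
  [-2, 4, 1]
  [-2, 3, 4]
x^3 - 9*x^2 + 27*x - 27

The characteristic polynomial is χ_A(x) = (x - 3)^3, so the eigenvalues are known. The minimal polynomial is
  m_A(x) = Π_λ (x − λ)^{k_λ}
where k_λ is the size of the *largest* Jordan block for λ (equivalently, the smallest k with (A − λI)^k v = 0 for every generalised eigenvector v of λ).

  λ = 3: largest Jordan block has size 3, contributing (x − 3)^3

So m_A(x) = (x - 3)^3 = x^3 - 9*x^2 + 27*x - 27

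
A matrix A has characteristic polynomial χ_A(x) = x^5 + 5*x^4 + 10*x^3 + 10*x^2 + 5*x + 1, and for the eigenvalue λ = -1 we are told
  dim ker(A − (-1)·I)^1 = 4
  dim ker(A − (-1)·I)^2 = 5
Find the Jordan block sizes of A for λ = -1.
Block sizes for λ = -1: [2, 1, 1, 1]

From the dimensions of kernels of powers, the number of Jordan blocks of size at least j is d_j − d_{j−1} where d_j = dim ker(N^j) (with d_0 = 0). Computing the differences gives [4, 1].
The number of blocks of size exactly k is (#blocks of size ≥ k) − (#blocks of size ≥ k + 1), so the partition is: 3 block(s) of size 1, 1 block(s) of size 2.
In nonincreasing order the block sizes are [2, 1, 1, 1].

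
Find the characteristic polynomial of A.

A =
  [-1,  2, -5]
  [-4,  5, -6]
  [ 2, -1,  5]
x^3 - 9*x^2 + 27*x - 27

Expanding det(x·I − A) (e.g. by cofactor expansion or by noting that A is similar to its Jordan form J, which has the same characteristic polynomial as A) gives
  χ_A(x) = x^3 - 9*x^2 + 27*x - 27
which factors as (x - 3)^3. The eigenvalues (with algebraic multiplicities) are λ = 3 with multiplicity 3.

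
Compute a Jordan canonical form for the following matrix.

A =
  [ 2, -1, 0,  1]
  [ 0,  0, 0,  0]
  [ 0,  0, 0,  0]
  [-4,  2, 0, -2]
J_2(0) ⊕ J_1(0) ⊕ J_1(0)

The characteristic polynomial is
  det(x·I − A) = x^4

Eigenvalues and multiplicities (the geometric multiplicity of λ is n − rank(A − λI), which equals the number of Jordan blocks for λ):
  λ = 0: algebraic multiplicity = 4, geometric multiplicity = 3

Determining the block sizes for each eigenvalue:
  λ = 0: 3 blocks summing to 4 forces exactly one block of size 2 and the rest size 1 → block sizes [2, 1, 1]

Assembling the blocks gives a Jordan form
J =
  [0, 1, 0, 0]
  [0, 0, 0, 0]
  [0, 0, 0, 0]
  [0, 0, 0, 0]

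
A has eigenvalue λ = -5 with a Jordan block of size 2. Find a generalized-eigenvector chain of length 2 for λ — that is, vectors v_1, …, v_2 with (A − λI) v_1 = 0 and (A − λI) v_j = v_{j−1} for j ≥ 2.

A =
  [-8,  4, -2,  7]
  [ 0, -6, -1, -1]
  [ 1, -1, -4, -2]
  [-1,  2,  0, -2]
A Jordan chain for λ = -5 of length 2:
v_1 = (-3, 0, 1, -1)ᵀ
v_2 = (1, 0, 0, 0)ᵀ

Let N = A − (-5)·I. We want v_2 with N^2 v_2 = 0 but N^1 v_2 ≠ 0; then v_{j-1} := N · v_j for j = 2, …, 2.

Pick v_2 = (1, 0, 0, 0)ᵀ.
Then v_1 = N · v_2 = (-3, 0, 1, -1)ᵀ.

Sanity check: (A − (-5)·I) v_1 = (0, 0, 0, 0)ᵀ = 0. ✓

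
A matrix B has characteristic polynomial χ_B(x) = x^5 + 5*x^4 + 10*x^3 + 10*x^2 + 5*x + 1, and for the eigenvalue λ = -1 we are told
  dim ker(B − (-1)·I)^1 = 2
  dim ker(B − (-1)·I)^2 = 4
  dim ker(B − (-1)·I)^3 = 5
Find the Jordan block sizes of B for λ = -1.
Block sizes for λ = -1: [3, 2]

From the dimensions of kernels of powers, the number of Jordan blocks of size at least j is d_j − d_{j−1} where d_j = dim ker(N^j) (with d_0 = 0). Computing the differences gives [2, 2, 1].
The number of blocks of size exactly k is (#blocks of size ≥ k) − (#blocks of size ≥ k + 1), so the partition is: 1 block(s) of size 2, 1 block(s) of size 3.
In nonincreasing order the block sizes are [3, 2].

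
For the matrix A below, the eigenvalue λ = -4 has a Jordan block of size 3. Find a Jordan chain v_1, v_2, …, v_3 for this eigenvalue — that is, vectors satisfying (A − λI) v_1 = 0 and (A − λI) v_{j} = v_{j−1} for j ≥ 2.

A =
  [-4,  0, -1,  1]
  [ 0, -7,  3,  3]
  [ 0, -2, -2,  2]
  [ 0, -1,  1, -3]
A Jordan chain for λ = -4 of length 3:
v_1 = (1, 0, 0, 0)ᵀ
v_2 = (0, -3, -2, -1)ᵀ
v_3 = (0, 1, 0, 0)ᵀ

Let N = A − (-4)·I. We want v_3 with N^3 v_3 = 0 but N^2 v_3 ≠ 0; then v_{j-1} := N · v_j for j = 3, …, 2.

Pick v_3 = (0, 1, 0, 0)ᵀ.
Then v_2 = N · v_3 = (0, -3, -2, -1)ᵀ.
Then v_1 = N · v_2 = (1, 0, 0, 0)ᵀ.

Sanity check: (A − (-4)·I) v_1 = (0, 0, 0, 0)ᵀ = 0. ✓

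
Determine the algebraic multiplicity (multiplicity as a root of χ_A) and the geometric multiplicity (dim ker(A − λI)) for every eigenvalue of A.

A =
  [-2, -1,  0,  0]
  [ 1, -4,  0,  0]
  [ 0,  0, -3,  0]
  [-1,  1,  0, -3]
λ = -3: alg = 4, geom = 3

Step 1 — factor the characteristic polynomial to read off the algebraic multiplicities:
  χ_A(x) = (x + 3)^4

Step 2 — compute geometric multiplicities via the rank-nullity identity g(λ) = n − rank(A − λI):
  rank(A − (-3)·I) = 1, so dim ker(A − (-3)·I) = n − 1 = 3

Summary:
  λ = -3: algebraic multiplicity = 4, geometric multiplicity = 3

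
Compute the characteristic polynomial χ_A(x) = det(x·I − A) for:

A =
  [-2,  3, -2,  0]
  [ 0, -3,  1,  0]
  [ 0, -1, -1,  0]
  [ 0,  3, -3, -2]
x^4 + 8*x^3 + 24*x^2 + 32*x + 16

Expanding det(x·I − A) (e.g. by cofactor expansion or by noting that A is similar to its Jordan form J, which has the same characteristic polynomial as A) gives
  χ_A(x) = x^4 + 8*x^3 + 24*x^2 + 32*x + 16
which factors as (x + 2)^4. The eigenvalues (with algebraic multiplicities) are λ = -2 with multiplicity 4.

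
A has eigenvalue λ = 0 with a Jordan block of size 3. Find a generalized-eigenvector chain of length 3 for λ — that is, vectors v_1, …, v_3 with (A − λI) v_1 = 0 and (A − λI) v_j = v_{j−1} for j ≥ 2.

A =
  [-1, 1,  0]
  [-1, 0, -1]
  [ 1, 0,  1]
A Jordan chain for λ = 0 of length 3:
v_1 = (-1, -1, 1)ᵀ
v_2 = (1, 0, 0)ᵀ
v_3 = (0, 1, 0)ᵀ

Let N = A − (0)·I. We want v_3 with N^3 v_3 = 0 but N^2 v_3 ≠ 0; then v_{j-1} := N · v_j for j = 3, …, 2.

Pick v_3 = (0, 1, 0)ᵀ.
Then v_2 = N · v_3 = (1, 0, 0)ᵀ.
Then v_1 = N · v_2 = (-1, -1, 1)ᵀ.

Sanity check: (A − (0)·I) v_1 = (0, 0, 0)ᵀ = 0. ✓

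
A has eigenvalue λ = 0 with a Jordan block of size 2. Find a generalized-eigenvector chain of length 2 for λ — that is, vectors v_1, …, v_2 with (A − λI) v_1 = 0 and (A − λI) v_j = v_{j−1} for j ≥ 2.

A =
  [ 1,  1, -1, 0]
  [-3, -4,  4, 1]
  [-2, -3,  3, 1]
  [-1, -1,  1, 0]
A Jordan chain for λ = 0 of length 2:
v_1 = (1, -3, -2, -1)ᵀ
v_2 = (1, 0, 0, 0)ᵀ

Let N = A − (0)·I. We want v_2 with N^2 v_2 = 0 but N^1 v_2 ≠ 0; then v_{j-1} := N · v_j for j = 2, …, 2.

Pick v_2 = (1, 0, 0, 0)ᵀ.
Then v_1 = N · v_2 = (1, -3, -2, -1)ᵀ.

Sanity check: (A − (0)·I) v_1 = (0, 0, 0, 0)ᵀ = 0. ✓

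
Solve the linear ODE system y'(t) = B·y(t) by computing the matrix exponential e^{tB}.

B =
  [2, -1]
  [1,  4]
e^{tB} =
  [-t*exp(3*t) + exp(3*t), -t*exp(3*t)]
  [t*exp(3*t), t*exp(3*t) + exp(3*t)]

Strategy: write B = P · J · P⁻¹ where J is a Jordan canonical form, so e^{tB} = P · e^{tJ} · P⁻¹, and e^{tJ} can be computed block-by-block.

B has Jordan form
J =
  [3, 1]
  [0, 3]
(up to reordering of blocks).

Per-block formulas:
  For a 2×2 Jordan block J_2(3): exp(t · J_2(3)) = e^(3t)·(I + t·N), where N is the 2×2 nilpotent shift.

After assembling e^{tJ} and conjugating by P, we get:

e^{tB} =
  [-t*exp(3*t) + exp(3*t), -t*exp(3*t)]
  [t*exp(3*t), t*exp(3*t) + exp(3*t)]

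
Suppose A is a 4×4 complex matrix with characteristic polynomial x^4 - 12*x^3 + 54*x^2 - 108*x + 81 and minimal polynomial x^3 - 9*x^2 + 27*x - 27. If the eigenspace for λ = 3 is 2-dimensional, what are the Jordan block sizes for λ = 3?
Block sizes for λ = 3: [3, 1]

Step 1 — from the characteristic polynomial, algebraic multiplicity of λ = 3 is 4. From dim ker(A − (3)·I) = 2, there are exactly 2 Jordan blocks for λ = 3.
Step 2 — from the minimal polynomial, the factor (x − 3)^3 tells us the largest block for λ = 3 has size 3.
Step 3 — with total size 4, 2 blocks, and largest block 3, the block sizes (in nonincreasing order) are [3, 1].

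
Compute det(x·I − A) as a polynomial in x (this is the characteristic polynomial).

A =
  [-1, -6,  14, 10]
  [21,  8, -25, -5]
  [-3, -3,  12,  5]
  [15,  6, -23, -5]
x^4 - 14*x^3 + 69*x^2 - 140*x + 100

Expanding det(x·I − A) (e.g. by cofactor expansion or by noting that A is similar to its Jordan form J, which has the same characteristic polynomial as A) gives
  χ_A(x) = x^4 - 14*x^3 + 69*x^2 - 140*x + 100
which factors as (x - 5)^2*(x - 2)^2. The eigenvalues (with algebraic multiplicities) are λ = 2 with multiplicity 2, λ = 5 with multiplicity 2.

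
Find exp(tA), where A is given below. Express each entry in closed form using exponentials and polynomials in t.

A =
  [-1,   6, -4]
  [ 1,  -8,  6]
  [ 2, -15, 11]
e^{tA} =
  [2 - exp(t), 6*exp(t) - 6, 4 - 4*exp(t)]
  [2*t*exp(t) - exp(t) + 1, -12*t*exp(t) + 4*exp(t) - 3, 8*t*exp(t) - 2*exp(t) + 2]
  [3*t*exp(t) - exp(t) + 1, -18*t*exp(t) + 3*exp(t) - 3, 12*t*exp(t) - exp(t) + 2]

Strategy: write A = P · J · P⁻¹ where J is a Jordan canonical form, so e^{tA} = P · e^{tJ} · P⁻¹, and e^{tJ} can be computed block-by-block.

A has Jordan form
J =
  [0, 0, 0]
  [0, 1, 1]
  [0, 0, 1]
(up to reordering of blocks).

Per-block formulas:
  For a 1×1 block at λ = 0: exp(t · [0]) = [e^(0t)].
  For a 2×2 Jordan block J_2(1): exp(t · J_2(1)) = e^(1t)·(I + t·N), where N is the 2×2 nilpotent shift.

After assembling e^{tJ} and conjugating by P, we get:

e^{tA} =
  [2 - exp(t), 6*exp(t) - 6, 4 - 4*exp(t)]
  [2*t*exp(t) - exp(t) + 1, -12*t*exp(t) + 4*exp(t) - 3, 8*t*exp(t) - 2*exp(t) + 2]
  [3*t*exp(t) - exp(t) + 1, -18*t*exp(t) + 3*exp(t) - 3, 12*t*exp(t) - exp(t) + 2]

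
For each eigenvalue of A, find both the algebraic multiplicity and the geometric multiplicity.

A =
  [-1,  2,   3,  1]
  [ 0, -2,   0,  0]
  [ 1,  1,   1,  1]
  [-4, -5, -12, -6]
λ = -2: alg = 4, geom = 2

Step 1 — factor the characteristic polynomial to read off the algebraic multiplicities:
  χ_A(x) = (x + 2)^4

Step 2 — compute geometric multiplicities via the rank-nullity identity g(λ) = n − rank(A − λI):
  rank(A − (-2)·I) = 2, so dim ker(A − (-2)·I) = n − 2 = 2

Summary:
  λ = -2: algebraic multiplicity = 4, geometric multiplicity = 2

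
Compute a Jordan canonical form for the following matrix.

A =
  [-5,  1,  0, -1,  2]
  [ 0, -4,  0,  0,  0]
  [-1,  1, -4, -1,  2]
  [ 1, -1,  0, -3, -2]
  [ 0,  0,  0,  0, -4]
J_2(-4) ⊕ J_1(-4) ⊕ J_1(-4) ⊕ J_1(-4)

The characteristic polynomial is
  det(x·I − A) = x^5 + 20*x^4 + 160*x^3 + 640*x^2 + 1280*x + 1024 = (x + 4)^5

Eigenvalues and multiplicities (the geometric multiplicity of λ is n − rank(A − λI), which equals the number of Jordan blocks for λ):
  λ = -4: algebraic multiplicity = 5, geometric multiplicity = 4

Determining the block sizes for each eigenvalue:
  λ = -4: 4 blocks summing to 5 forces exactly one block of size 2 and the rest size 1 → block sizes [2, 1, 1, 1]

Assembling the blocks gives a Jordan form
J =
  [-4,  1,  0,  0,  0]
  [ 0, -4,  0,  0,  0]
  [ 0,  0, -4,  0,  0]
  [ 0,  0,  0, -4,  0]
  [ 0,  0,  0,  0, -4]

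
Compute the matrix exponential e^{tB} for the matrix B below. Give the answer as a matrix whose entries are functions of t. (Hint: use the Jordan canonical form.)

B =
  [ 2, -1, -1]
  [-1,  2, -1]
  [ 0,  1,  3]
e^{tB} =
  [-t*exp(2*t) + exp(3*t), -exp(3*t) + exp(2*t), -t*exp(2*t)]
  [-t*exp(2*t), exp(2*t), -t*exp(2*t)]
  [t*exp(2*t) - exp(3*t) + exp(2*t), exp(3*t) - exp(2*t), t*exp(2*t) + exp(2*t)]

Strategy: write B = P · J · P⁻¹ where J is a Jordan canonical form, so e^{tB} = P · e^{tJ} · P⁻¹, and e^{tJ} can be computed block-by-block.

B has Jordan form
J =
  [2, 1, 0]
  [0, 2, 0]
  [0, 0, 3]
(up to reordering of blocks).

Per-block formulas:
  For a 2×2 Jordan block J_2(2): exp(t · J_2(2)) = e^(2t)·(I + t·N), where N is the 2×2 nilpotent shift.
  For a 1×1 block at λ = 3: exp(t · [3]) = [e^(3t)].

After assembling e^{tJ} and conjugating by P, we get:

e^{tB} =
  [-t*exp(2*t) + exp(3*t), -exp(3*t) + exp(2*t), -t*exp(2*t)]
  [-t*exp(2*t), exp(2*t), -t*exp(2*t)]
  [t*exp(2*t) - exp(3*t) + exp(2*t), exp(3*t) - exp(2*t), t*exp(2*t) + exp(2*t)]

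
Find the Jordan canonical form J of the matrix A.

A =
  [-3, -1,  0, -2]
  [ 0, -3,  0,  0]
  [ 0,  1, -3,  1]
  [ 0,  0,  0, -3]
J_2(-3) ⊕ J_2(-3)

The characteristic polynomial is
  det(x·I − A) = x^4 + 12*x^3 + 54*x^2 + 108*x + 81 = (x + 3)^4

Eigenvalues and multiplicities (the geometric multiplicity of λ is n − rank(A − λI), which equals the number of Jordan blocks for λ):
  λ = -3: algebraic multiplicity = 4, geometric multiplicity = 2

Determining the block sizes for each eigenvalue:
  λ = -3: with am = 4 and gm = 2, the partition is not yet determined (e.g. several partitions of 4 into 2 parts exist). Let N = A − (-3)·I. Computing rank(N^1) = 2, rank(N^2) = 0; the number of blocks of size ≥ j is rank(N^{j−1}) − rank(N^j), giving [2, 2]. So we have 2 block(s) of size 2 → block sizes [2, 2]

Assembling the blocks gives a Jordan form
J =
  [-3,  1,  0,  0]
  [ 0, -3,  0,  0]
  [ 0,  0, -3,  1]
  [ 0,  0,  0, -3]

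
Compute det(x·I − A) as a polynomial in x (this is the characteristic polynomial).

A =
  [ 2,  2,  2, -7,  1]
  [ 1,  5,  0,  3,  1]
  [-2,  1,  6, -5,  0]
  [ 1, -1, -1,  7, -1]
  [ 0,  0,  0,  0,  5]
x^5 - 25*x^4 + 250*x^3 - 1250*x^2 + 3125*x - 3125

Expanding det(x·I − A) (e.g. by cofactor expansion or by noting that A is similar to its Jordan form J, which has the same characteristic polynomial as A) gives
  χ_A(x) = x^5 - 25*x^4 + 250*x^3 - 1250*x^2 + 3125*x - 3125
which factors as (x - 5)^5. The eigenvalues (with algebraic multiplicities) are λ = 5 with multiplicity 5.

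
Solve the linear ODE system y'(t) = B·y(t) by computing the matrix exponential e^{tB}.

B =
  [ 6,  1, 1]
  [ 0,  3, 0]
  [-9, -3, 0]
e^{tB} =
  [3*t*exp(3*t) + exp(3*t), t*exp(3*t), t*exp(3*t)]
  [0, exp(3*t), 0]
  [-9*t*exp(3*t), -3*t*exp(3*t), -3*t*exp(3*t) + exp(3*t)]

Strategy: write B = P · J · P⁻¹ where J is a Jordan canonical form, so e^{tB} = P · e^{tJ} · P⁻¹, and e^{tJ} can be computed block-by-block.

B has Jordan form
J =
  [3, 1, 0]
  [0, 3, 0]
  [0, 0, 3]
(up to reordering of blocks).

Per-block formulas:
  For a 1×1 block at λ = 3: exp(t · [3]) = [e^(3t)].
  For a 2×2 Jordan block J_2(3): exp(t · J_2(3)) = e^(3t)·(I + t·N), where N is the 2×2 nilpotent shift.

After assembling e^{tJ} and conjugating by P, we get:

e^{tB} =
  [3*t*exp(3*t) + exp(3*t), t*exp(3*t), t*exp(3*t)]
  [0, exp(3*t), 0]
  [-9*t*exp(3*t), -3*t*exp(3*t), -3*t*exp(3*t) + exp(3*t)]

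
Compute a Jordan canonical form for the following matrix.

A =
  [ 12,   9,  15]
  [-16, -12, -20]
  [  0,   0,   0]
J_2(0) ⊕ J_1(0)

The characteristic polynomial is
  det(x·I − A) = x^3

Eigenvalues and multiplicities (the geometric multiplicity of λ is n − rank(A − λI), which equals the number of Jordan blocks for λ):
  λ = 0: algebraic multiplicity = 3, geometric multiplicity = 2

Determining the block sizes for each eigenvalue:
  λ = 0: 2 blocks summing to 3 forces exactly one block of size 2 and the rest size 1 → block sizes [2, 1]

Assembling the blocks gives a Jordan form
J =
  [0, 1, 0]
  [0, 0, 0]
  [0, 0, 0]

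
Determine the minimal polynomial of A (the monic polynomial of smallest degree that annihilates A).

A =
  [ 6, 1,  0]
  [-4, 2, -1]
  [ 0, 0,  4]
x^3 - 12*x^2 + 48*x - 64

The characteristic polynomial is χ_A(x) = (x - 4)^3, so the eigenvalues are known. The minimal polynomial is
  m_A(x) = Π_λ (x − λ)^{k_λ}
where k_λ is the size of the *largest* Jordan block for λ (equivalently, the smallest k with (A − λI)^k v = 0 for every generalised eigenvector v of λ).

  λ = 4: largest Jordan block has size 3, contributing (x − 4)^3

So m_A(x) = (x - 4)^3 = x^3 - 12*x^2 + 48*x - 64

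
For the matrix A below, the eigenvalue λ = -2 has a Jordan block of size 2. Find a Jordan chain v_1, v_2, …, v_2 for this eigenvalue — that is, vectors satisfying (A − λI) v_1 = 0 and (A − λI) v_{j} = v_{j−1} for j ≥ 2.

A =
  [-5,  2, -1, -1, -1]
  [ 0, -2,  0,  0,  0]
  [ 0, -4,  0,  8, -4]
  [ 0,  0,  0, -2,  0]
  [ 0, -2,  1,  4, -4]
A Jordan chain for λ = -2 of length 2:
v_1 = (2, 0, -4, 0, -2)ᵀ
v_2 = (0, 1, 0, 0, 0)ᵀ

Let N = A − (-2)·I. We want v_2 with N^2 v_2 = 0 but N^1 v_2 ≠ 0; then v_{j-1} := N · v_j for j = 2, …, 2.

Pick v_2 = (0, 1, 0, 0, 0)ᵀ.
Then v_1 = N · v_2 = (2, 0, -4, 0, -2)ᵀ.

Sanity check: (A − (-2)·I) v_1 = (0, 0, 0, 0, 0)ᵀ = 0. ✓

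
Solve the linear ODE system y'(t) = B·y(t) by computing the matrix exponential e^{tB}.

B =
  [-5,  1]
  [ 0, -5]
e^{tB} =
  [exp(-5*t), t*exp(-5*t)]
  [0, exp(-5*t)]

Strategy: write B = P · J · P⁻¹ where J is a Jordan canonical form, so e^{tB} = P · e^{tJ} · P⁻¹, and e^{tJ} can be computed block-by-block.

B has Jordan form
J =
  [-5,  1]
  [ 0, -5]
(up to reordering of blocks).

Per-block formulas:
  For a 2×2 Jordan block J_2(-5): exp(t · J_2(-5)) = e^(-5t)·(I + t·N), where N is the 2×2 nilpotent shift.

After assembling e^{tJ} and conjugating by P, we get:

e^{tB} =
  [exp(-5*t), t*exp(-5*t)]
  [0, exp(-5*t)]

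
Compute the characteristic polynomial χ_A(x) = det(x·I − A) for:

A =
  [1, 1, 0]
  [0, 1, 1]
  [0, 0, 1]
x^3 - 3*x^2 + 3*x - 1

Expanding det(x·I − A) (e.g. by cofactor expansion or by noting that A is similar to its Jordan form J, which has the same characteristic polynomial as A) gives
  χ_A(x) = x^3 - 3*x^2 + 3*x - 1
which factors as (x - 1)^3. The eigenvalues (with algebraic multiplicities) are λ = 1 with multiplicity 3.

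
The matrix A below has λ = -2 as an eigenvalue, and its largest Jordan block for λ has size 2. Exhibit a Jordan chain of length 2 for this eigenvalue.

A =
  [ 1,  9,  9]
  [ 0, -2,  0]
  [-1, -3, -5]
A Jordan chain for λ = -2 of length 2:
v_1 = (3, 0, -1)ᵀ
v_2 = (1, 0, 0)ᵀ

Let N = A − (-2)·I. We want v_2 with N^2 v_2 = 0 but N^1 v_2 ≠ 0; then v_{j-1} := N · v_j for j = 2, …, 2.

Pick v_2 = (1, 0, 0)ᵀ.
Then v_1 = N · v_2 = (3, 0, -1)ᵀ.

Sanity check: (A − (-2)·I) v_1 = (0, 0, 0)ᵀ = 0. ✓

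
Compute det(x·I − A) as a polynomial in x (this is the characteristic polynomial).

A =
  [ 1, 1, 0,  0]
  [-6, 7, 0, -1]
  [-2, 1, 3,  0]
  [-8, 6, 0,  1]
x^4 - 12*x^3 + 54*x^2 - 108*x + 81

Expanding det(x·I − A) (e.g. by cofactor expansion or by noting that A is similar to its Jordan form J, which has the same characteristic polynomial as A) gives
  χ_A(x) = x^4 - 12*x^3 + 54*x^2 - 108*x + 81
which factors as (x - 3)^4. The eigenvalues (with algebraic multiplicities) are λ = 3 with multiplicity 4.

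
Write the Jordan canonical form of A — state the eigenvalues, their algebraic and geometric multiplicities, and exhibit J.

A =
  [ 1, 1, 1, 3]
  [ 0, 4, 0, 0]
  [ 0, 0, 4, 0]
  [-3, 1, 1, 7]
J_2(4) ⊕ J_1(4) ⊕ J_1(4)

The characteristic polynomial is
  det(x·I − A) = x^4 - 16*x^3 + 96*x^2 - 256*x + 256 = (x - 4)^4

Eigenvalues and multiplicities (the geometric multiplicity of λ is n − rank(A − λI), which equals the number of Jordan blocks for λ):
  λ = 4: algebraic multiplicity = 4, geometric multiplicity = 3

Determining the block sizes for each eigenvalue:
  λ = 4: 3 blocks summing to 4 forces exactly one block of size 2 and the rest size 1 → block sizes [2, 1, 1]

Assembling the blocks gives a Jordan form
J =
  [4, 1, 0, 0]
  [0, 4, 0, 0]
  [0, 0, 4, 0]
  [0, 0, 0, 4]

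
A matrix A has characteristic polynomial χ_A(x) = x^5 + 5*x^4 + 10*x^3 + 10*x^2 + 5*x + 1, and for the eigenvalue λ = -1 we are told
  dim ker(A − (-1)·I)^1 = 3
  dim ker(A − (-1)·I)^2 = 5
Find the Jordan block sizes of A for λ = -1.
Block sizes for λ = -1: [2, 2, 1]

From the dimensions of kernels of powers, the number of Jordan blocks of size at least j is d_j − d_{j−1} where d_j = dim ker(N^j) (with d_0 = 0). Computing the differences gives [3, 2].
The number of blocks of size exactly k is (#blocks of size ≥ k) − (#blocks of size ≥ k + 1), so the partition is: 1 block(s) of size 1, 2 block(s) of size 2.
In nonincreasing order the block sizes are [2, 2, 1].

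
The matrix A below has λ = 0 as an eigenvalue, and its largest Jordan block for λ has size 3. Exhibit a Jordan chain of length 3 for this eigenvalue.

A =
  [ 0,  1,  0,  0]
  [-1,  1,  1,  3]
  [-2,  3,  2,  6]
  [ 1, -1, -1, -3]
A Jordan chain for λ = 0 of length 3:
v_1 = (-1, 0, -1, 0)ᵀ
v_2 = (0, -1, -2, 1)ᵀ
v_3 = (1, 0, 0, 0)ᵀ

Let N = A − (0)·I. We want v_3 with N^3 v_3 = 0 but N^2 v_3 ≠ 0; then v_{j-1} := N · v_j for j = 3, …, 2.

Pick v_3 = (1, 0, 0, 0)ᵀ.
Then v_2 = N · v_3 = (0, -1, -2, 1)ᵀ.
Then v_1 = N · v_2 = (-1, 0, -1, 0)ᵀ.

Sanity check: (A − (0)·I) v_1 = (0, 0, 0, 0)ᵀ = 0. ✓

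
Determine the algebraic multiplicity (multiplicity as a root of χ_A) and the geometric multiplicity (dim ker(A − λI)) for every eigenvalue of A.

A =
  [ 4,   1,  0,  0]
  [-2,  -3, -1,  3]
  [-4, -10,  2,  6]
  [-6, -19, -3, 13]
λ = 4: alg = 4, geom = 2

Step 1 — factor the characteristic polynomial to read off the algebraic multiplicities:
  χ_A(x) = (x - 4)^4

Step 2 — compute geometric multiplicities via the rank-nullity identity g(λ) = n − rank(A − λI):
  rank(A − (4)·I) = 2, so dim ker(A − (4)·I) = n − 2 = 2

Summary:
  λ = 4: algebraic multiplicity = 4, geometric multiplicity = 2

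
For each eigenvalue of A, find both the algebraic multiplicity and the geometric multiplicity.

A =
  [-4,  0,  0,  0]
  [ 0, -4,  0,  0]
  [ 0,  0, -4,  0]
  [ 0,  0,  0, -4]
λ = -4: alg = 4, geom = 4

Step 1 — factor the characteristic polynomial to read off the algebraic multiplicities:
  χ_A(x) = (x + 4)^4

Step 2 — compute geometric multiplicities via the rank-nullity identity g(λ) = n − rank(A − λI):
  rank(A − (-4)·I) = 0, so dim ker(A − (-4)·I) = n − 0 = 4

Summary:
  λ = -4: algebraic multiplicity = 4, geometric multiplicity = 4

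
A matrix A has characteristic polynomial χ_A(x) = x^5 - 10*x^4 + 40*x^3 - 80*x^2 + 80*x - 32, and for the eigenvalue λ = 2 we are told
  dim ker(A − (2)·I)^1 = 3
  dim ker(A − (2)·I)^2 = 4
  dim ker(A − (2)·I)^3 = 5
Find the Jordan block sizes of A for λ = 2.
Block sizes for λ = 2: [3, 1, 1]

From the dimensions of kernels of powers, the number of Jordan blocks of size at least j is d_j − d_{j−1} where d_j = dim ker(N^j) (with d_0 = 0). Computing the differences gives [3, 1, 1].
The number of blocks of size exactly k is (#blocks of size ≥ k) − (#blocks of size ≥ k + 1), so the partition is: 2 block(s) of size 1, 1 block(s) of size 3.
In nonincreasing order the block sizes are [3, 1, 1].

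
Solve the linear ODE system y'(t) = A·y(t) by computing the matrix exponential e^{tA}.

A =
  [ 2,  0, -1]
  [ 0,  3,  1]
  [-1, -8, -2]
e^{tA} =
  [t^2*exp(t) + t*exp(t) + exp(t), 4*t^2*exp(t), t^2*exp(t) - t*exp(t)]
  [-t^2*exp(t)/2, -2*t^2*exp(t) + 2*t*exp(t) + exp(t), -t^2*exp(t)/2 + t*exp(t)]
  [t^2*exp(t) - t*exp(t), 4*t^2*exp(t) - 8*t*exp(t), t^2*exp(t) - 3*t*exp(t) + exp(t)]

Strategy: write A = P · J · P⁻¹ where J is a Jordan canonical form, so e^{tA} = P · e^{tJ} · P⁻¹, and e^{tJ} can be computed block-by-block.

A has Jordan form
J =
  [1, 1, 0]
  [0, 1, 1]
  [0, 0, 1]
(up to reordering of blocks).

Per-block formulas:
  For a 3×3 Jordan block J_3(1): exp(t · J_3(1)) = e^(1t)·(I + t·N + (t^2/2)·N^2), where N is the 3×3 nilpotent shift.

After assembling e^{tJ} and conjugating by P, we get:

e^{tA} =
  [t^2*exp(t) + t*exp(t) + exp(t), 4*t^2*exp(t), t^2*exp(t) - t*exp(t)]
  [-t^2*exp(t)/2, -2*t^2*exp(t) + 2*t*exp(t) + exp(t), -t^2*exp(t)/2 + t*exp(t)]
  [t^2*exp(t) - t*exp(t), 4*t^2*exp(t) - 8*t*exp(t), t^2*exp(t) - 3*t*exp(t) + exp(t)]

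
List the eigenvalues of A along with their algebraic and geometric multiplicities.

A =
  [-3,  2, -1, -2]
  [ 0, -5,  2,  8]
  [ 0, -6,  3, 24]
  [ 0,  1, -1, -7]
λ = -3: alg = 4, geom = 2

Step 1 — factor the characteristic polynomial to read off the algebraic multiplicities:
  χ_A(x) = (x + 3)^4

Step 2 — compute geometric multiplicities via the rank-nullity identity g(λ) = n − rank(A − λI):
  rank(A − (-3)·I) = 2, so dim ker(A − (-3)·I) = n − 2 = 2

Summary:
  λ = -3: algebraic multiplicity = 4, geometric multiplicity = 2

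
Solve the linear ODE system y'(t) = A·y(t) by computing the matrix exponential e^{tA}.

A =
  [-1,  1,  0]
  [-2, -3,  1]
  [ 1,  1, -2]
e^{tA} =
  [-t^2*exp(-2*t)/2 + t*exp(-2*t) + exp(-2*t), t*exp(-2*t), t^2*exp(-2*t)/2]
  [t^2*exp(-2*t)/2 - 2*t*exp(-2*t), -t*exp(-2*t) + exp(-2*t), -t^2*exp(-2*t)/2 + t*exp(-2*t)]
  [-t^2*exp(-2*t)/2 + t*exp(-2*t), t*exp(-2*t), t^2*exp(-2*t)/2 + exp(-2*t)]

Strategy: write A = P · J · P⁻¹ where J is a Jordan canonical form, so e^{tA} = P · e^{tJ} · P⁻¹, and e^{tJ} can be computed block-by-block.

A has Jordan form
J =
  [-2,  1,  0]
  [ 0, -2,  1]
  [ 0,  0, -2]
(up to reordering of blocks).

Per-block formulas:
  For a 3×3 Jordan block J_3(-2): exp(t · J_3(-2)) = e^(-2t)·(I + t·N + (t^2/2)·N^2), where N is the 3×3 nilpotent shift.

After assembling e^{tJ} and conjugating by P, we get:

e^{tA} =
  [-t^2*exp(-2*t)/2 + t*exp(-2*t) + exp(-2*t), t*exp(-2*t), t^2*exp(-2*t)/2]
  [t^2*exp(-2*t)/2 - 2*t*exp(-2*t), -t*exp(-2*t) + exp(-2*t), -t^2*exp(-2*t)/2 + t*exp(-2*t)]
  [-t^2*exp(-2*t)/2 + t*exp(-2*t), t*exp(-2*t), t^2*exp(-2*t)/2 + exp(-2*t)]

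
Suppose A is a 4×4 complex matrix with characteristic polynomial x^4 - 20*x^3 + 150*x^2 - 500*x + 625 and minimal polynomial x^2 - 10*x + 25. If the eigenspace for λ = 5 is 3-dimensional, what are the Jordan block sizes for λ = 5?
Block sizes for λ = 5: [2, 1, 1]

Step 1 — from the characteristic polynomial, algebraic multiplicity of λ = 5 is 4. From dim ker(A − (5)·I) = 3, there are exactly 3 Jordan blocks for λ = 5.
Step 2 — from the minimal polynomial, the factor (x − 5)^2 tells us the largest block for λ = 5 has size 2.
Step 3 — with total size 4, 3 blocks, and largest block 2, the block sizes (in nonincreasing order) are [2, 1, 1].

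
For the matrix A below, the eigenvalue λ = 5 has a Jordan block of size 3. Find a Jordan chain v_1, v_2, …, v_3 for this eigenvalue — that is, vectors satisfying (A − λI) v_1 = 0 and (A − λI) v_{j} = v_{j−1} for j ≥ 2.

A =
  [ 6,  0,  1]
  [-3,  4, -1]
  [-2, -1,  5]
A Jordan chain for λ = 5 of length 3:
v_1 = (-1, 2, 1)ᵀ
v_2 = (1, -3, -2)ᵀ
v_3 = (1, 0, 0)ᵀ

Let N = A − (5)·I. We want v_3 with N^3 v_3 = 0 but N^2 v_3 ≠ 0; then v_{j-1} := N · v_j for j = 3, …, 2.

Pick v_3 = (1, 0, 0)ᵀ.
Then v_2 = N · v_3 = (1, -3, -2)ᵀ.
Then v_1 = N · v_2 = (-1, 2, 1)ᵀ.

Sanity check: (A − (5)·I) v_1 = (0, 0, 0)ᵀ = 0. ✓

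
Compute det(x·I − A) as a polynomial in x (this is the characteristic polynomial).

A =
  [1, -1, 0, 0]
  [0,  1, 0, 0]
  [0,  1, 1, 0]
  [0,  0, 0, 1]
x^4 - 4*x^3 + 6*x^2 - 4*x + 1

Expanding det(x·I − A) (e.g. by cofactor expansion or by noting that A is similar to its Jordan form J, which has the same characteristic polynomial as A) gives
  χ_A(x) = x^4 - 4*x^3 + 6*x^2 - 4*x + 1
which factors as (x - 1)^4. The eigenvalues (with algebraic multiplicities) are λ = 1 with multiplicity 4.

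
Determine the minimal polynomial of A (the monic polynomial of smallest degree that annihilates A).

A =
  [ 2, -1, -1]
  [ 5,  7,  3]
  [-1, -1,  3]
x^3 - 12*x^2 + 48*x - 64

The characteristic polynomial is χ_A(x) = (x - 4)^3, so the eigenvalues are known. The minimal polynomial is
  m_A(x) = Π_λ (x − λ)^{k_λ}
where k_λ is the size of the *largest* Jordan block for λ (equivalently, the smallest k with (A − λI)^k v = 0 for every generalised eigenvector v of λ).

  λ = 4: largest Jordan block has size 3, contributing (x − 4)^3

So m_A(x) = (x - 4)^3 = x^3 - 12*x^2 + 48*x - 64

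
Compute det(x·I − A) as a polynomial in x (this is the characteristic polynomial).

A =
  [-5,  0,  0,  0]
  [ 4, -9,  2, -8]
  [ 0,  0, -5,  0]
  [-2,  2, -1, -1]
x^4 + 20*x^3 + 150*x^2 + 500*x + 625

Expanding det(x·I − A) (e.g. by cofactor expansion or by noting that A is similar to its Jordan form J, which has the same characteristic polynomial as A) gives
  χ_A(x) = x^4 + 20*x^3 + 150*x^2 + 500*x + 625
which factors as (x + 5)^4. The eigenvalues (with algebraic multiplicities) are λ = -5 with multiplicity 4.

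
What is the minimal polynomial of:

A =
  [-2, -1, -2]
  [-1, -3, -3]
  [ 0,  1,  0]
x^3 + 5*x^2 + 8*x + 4

The characteristic polynomial is χ_A(x) = (x + 1)*(x + 2)^2, so the eigenvalues are known. The minimal polynomial is
  m_A(x) = Π_λ (x − λ)^{k_λ}
where k_λ is the size of the *largest* Jordan block for λ (equivalently, the smallest k with (A − λI)^k v = 0 for every generalised eigenvector v of λ).

  λ = -2: largest Jordan block has size 2, contributing (x + 2)^2
  λ = -1: largest Jordan block has size 1, contributing (x + 1)

So m_A(x) = (x + 1)*(x + 2)^2 = x^3 + 5*x^2 + 8*x + 4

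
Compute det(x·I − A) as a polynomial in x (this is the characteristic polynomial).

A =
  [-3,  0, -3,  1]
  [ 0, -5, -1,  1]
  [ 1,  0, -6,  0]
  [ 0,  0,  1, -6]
x^4 + 20*x^3 + 150*x^2 + 500*x + 625

Expanding det(x·I − A) (e.g. by cofactor expansion or by noting that A is similar to its Jordan form J, which has the same characteristic polynomial as A) gives
  χ_A(x) = x^4 + 20*x^3 + 150*x^2 + 500*x + 625
which factors as (x + 5)^4. The eigenvalues (with algebraic multiplicities) are λ = -5 with multiplicity 4.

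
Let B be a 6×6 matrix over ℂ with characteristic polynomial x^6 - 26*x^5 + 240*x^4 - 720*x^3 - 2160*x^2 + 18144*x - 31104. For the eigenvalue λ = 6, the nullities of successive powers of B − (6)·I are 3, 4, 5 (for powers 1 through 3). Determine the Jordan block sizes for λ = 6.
Block sizes for λ = 6: [3, 1, 1]

From the dimensions of kernels of powers, the number of Jordan blocks of size at least j is d_j − d_{j−1} where d_j = dim ker(N^j) (with d_0 = 0). Computing the differences gives [3, 1, 1].
The number of blocks of size exactly k is (#blocks of size ≥ k) − (#blocks of size ≥ k + 1), so the partition is: 2 block(s) of size 1, 1 block(s) of size 3.
In nonincreasing order the block sizes are [3, 1, 1].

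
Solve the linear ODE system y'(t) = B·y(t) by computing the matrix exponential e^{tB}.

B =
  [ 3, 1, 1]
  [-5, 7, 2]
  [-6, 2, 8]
e^{tB} =
  [-t^2*exp(6*t) - 3*t*exp(6*t) + exp(6*t), t*exp(6*t), t^2*exp(6*t)/2 + t*exp(6*t)]
  [-t^2*exp(6*t) - 5*t*exp(6*t), t*exp(6*t) + exp(6*t), t^2*exp(6*t)/2 + 2*t*exp(6*t)]
  [-2*t^2*exp(6*t) - 6*t*exp(6*t), 2*t*exp(6*t), t^2*exp(6*t) + 2*t*exp(6*t) + exp(6*t)]

Strategy: write B = P · J · P⁻¹ where J is a Jordan canonical form, so e^{tB} = P · e^{tJ} · P⁻¹, and e^{tJ} can be computed block-by-block.

B has Jordan form
J =
  [6, 1, 0]
  [0, 6, 1]
  [0, 0, 6]
(up to reordering of blocks).

Per-block formulas:
  For a 3×3 Jordan block J_3(6): exp(t · J_3(6)) = e^(6t)·(I + t·N + (t^2/2)·N^2), where N is the 3×3 nilpotent shift.

After assembling e^{tJ} and conjugating by P, we get:

e^{tB} =
  [-t^2*exp(6*t) - 3*t*exp(6*t) + exp(6*t), t*exp(6*t), t^2*exp(6*t)/2 + t*exp(6*t)]
  [-t^2*exp(6*t) - 5*t*exp(6*t), t*exp(6*t) + exp(6*t), t^2*exp(6*t)/2 + 2*t*exp(6*t)]
  [-2*t^2*exp(6*t) - 6*t*exp(6*t), 2*t*exp(6*t), t^2*exp(6*t) + 2*t*exp(6*t) + exp(6*t)]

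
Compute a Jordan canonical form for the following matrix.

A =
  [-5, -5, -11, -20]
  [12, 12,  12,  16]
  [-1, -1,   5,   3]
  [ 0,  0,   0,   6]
J_1(0) ⊕ J_3(6)

The characteristic polynomial is
  det(x·I − A) = x^4 - 18*x^3 + 108*x^2 - 216*x = x*(x - 6)^3

Eigenvalues and multiplicities (the geometric multiplicity of λ is n − rank(A − λI), which equals the number of Jordan blocks for λ):
  λ = 0: algebraic multiplicity = 1, geometric multiplicity = 1
  λ = 6: algebraic multiplicity = 3, geometric multiplicity = 1

Determining the block sizes for each eigenvalue:
  λ = 0: one block (gm = 1), so the single block has size am = 1 → block sizes [1]
  λ = 6: one block (gm = 1), so the single block has size am = 3 → block sizes [3]

Assembling the blocks gives a Jordan form
J =
  [0, 0, 0, 0]
  [0, 6, 1, 0]
  [0, 0, 6, 1]
  [0, 0, 0, 6]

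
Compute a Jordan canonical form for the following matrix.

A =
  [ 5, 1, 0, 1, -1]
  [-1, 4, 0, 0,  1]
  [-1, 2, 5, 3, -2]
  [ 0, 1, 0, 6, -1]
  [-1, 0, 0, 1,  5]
J_2(5) ⊕ J_2(5) ⊕ J_1(5)

The characteristic polynomial is
  det(x·I − A) = x^5 - 25*x^4 + 250*x^3 - 1250*x^2 + 3125*x - 3125 = (x - 5)^5

Eigenvalues and multiplicities (the geometric multiplicity of λ is n − rank(A − λI), which equals the number of Jordan blocks for λ):
  λ = 5: algebraic multiplicity = 5, geometric multiplicity = 3

Determining the block sizes for each eigenvalue:
  λ = 5: with am = 5 and gm = 3, the partition is not yet determined (e.g. several partitions of 5 into 3 parts exist). Let N = A − (5)·I. Computing rank(N^1) = 2, rank(N^2) = 0; the number of blocks of size ≥ j is rank(N^{j−1}) − rank(N^j), giving [3, 2]. So we have 2 block(s) of size 2, 1 block(s) of size 1 → block sizes [2, 2, 1]

Assembling the blocks gives a Jordan form
J =
  [5, 1, 0, 0, 0]
  [0, 5, 0, 0, 0]
  [0, 0, 5, 1, 0]
  [0, 0, 0, 5, 0]
  [0, 0, 0, 0, 5]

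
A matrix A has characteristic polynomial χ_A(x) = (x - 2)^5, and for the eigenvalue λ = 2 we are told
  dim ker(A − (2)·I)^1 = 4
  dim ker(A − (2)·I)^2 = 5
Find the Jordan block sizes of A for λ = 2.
Block sizes for λ = 2: [2, 1, 1, 1]

From the dimensions of kernels of powers, the number of Jordan blocks of size at least j is d_j − d_{j−1} where d_j = dim ker(N^j) (with d_0 = 0). Computing the differences gives [4, 1].
The number of blocks of size exactly k is (#blocks of size ≥ k) − (#blocks of size ≥ k + 1), so the partition is: 3 block(s) of size 1, 1 block(s) of size 2.
In nonincreasing order the block sizes are [2, 1, 1, 1].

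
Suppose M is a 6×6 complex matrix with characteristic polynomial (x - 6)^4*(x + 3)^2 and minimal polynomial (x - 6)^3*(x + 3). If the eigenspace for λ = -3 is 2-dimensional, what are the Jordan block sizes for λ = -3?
Block sizes for λ = -3: [1, 1]

Step 1 — from the characteristic polynomial, algebraic multiplicity of λ = -3 is 2. From dim ker(M − (-3)·I) = 2, there are exactly 2 Jordan blocks for λ = -3.
Step 2 — from the minimal polynomial, the factor (x + 3) tells us the largest block for λ = -3 has size 1.
Step 3 — with total size 2, 2 blocks, and largest block 1, the block sizes (in nonincreasing order) are [1, 1].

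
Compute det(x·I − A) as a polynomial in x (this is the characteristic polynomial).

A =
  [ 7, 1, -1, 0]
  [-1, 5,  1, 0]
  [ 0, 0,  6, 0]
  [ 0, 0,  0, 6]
x^4 - 24*x^3 + 216*x^2 - 864*x + 1296

Expanding det(x·I − A) (e.g. by cofactor expansion or by noting that A is similar to its Jordan form J, which has the same characteristic polynomial as A) gives
  χ_A(x) = x^4 - 24*x^3 + 216*x^2 - 864*x + 1296
which factors as (x - 6)^4. The eigenvalues (with algebraic multiplicities) are λ = 6 with multiplicity 4.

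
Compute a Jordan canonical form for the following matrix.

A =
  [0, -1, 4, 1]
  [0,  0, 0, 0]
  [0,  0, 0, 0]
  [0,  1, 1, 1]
J_2(0) ⊕ J_1(0) ⊕ J_1(1)

The characteristic polynomial is
  det(x·I − A) = x^4 - x^3 = x^3*(x - 1)

Eigenvalues and multiplicities (the geometric multiplicity of λ is n − rank(A − λI), which equals the number of Jordan blocks for λ):
  λ = 0: algebraic multiplicity = 3, geometric multiplicity = 2
  λ = 1: algebraic multiplicity = 1, geometric multiplicity = 1

Determining the block sizes for each eigenvalue:
  λ = 0: 2 blocks summing to 3 forces exactly one block of size 2 and the rest size 1 → block sizes [2, 1]
  λ = 1: one block (gm = 1), so the single block has size am = 1 → block sizes [1]

Assembling the blocks gives a Jordan form
J =
  [0, 1, 0, 0]
  [0, 0, 0, 0]
  [0, 0, 0, 0]
  [0, 0, 0, 1]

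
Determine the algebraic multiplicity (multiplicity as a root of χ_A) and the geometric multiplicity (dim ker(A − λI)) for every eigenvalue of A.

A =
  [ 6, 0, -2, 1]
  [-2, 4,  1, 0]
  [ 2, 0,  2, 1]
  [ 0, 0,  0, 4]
λ = 4: alg = 4, geom = 2

Step 1 — factor the characteristic polynomial to read off the algebraic multiplicities:
  χ_A(x) = (x - 4)^4

Step 2 — compute geometric multiplicities via the rank-nullity identity g(λ) = n − rank(A − λI):
  rank(A − (4)·I) = 2, so dim ker(A − (4)·I) = n − 2 = 2

Summary:
  λ = 4: algebraic multiplicity = 4, geometric multiplicity = 2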